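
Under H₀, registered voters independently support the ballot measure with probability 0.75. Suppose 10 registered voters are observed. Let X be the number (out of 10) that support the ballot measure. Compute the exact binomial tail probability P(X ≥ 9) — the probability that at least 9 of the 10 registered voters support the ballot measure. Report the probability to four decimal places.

X is binomial with n = 10 and p = 0.75.
P(X ≥ 9) = C(10,9)·0.75^9·0.25^1 + C(10,10)·0.75^10·0.25^0.
= 0.187712 + 0.056314 = 0.2440.

P = 0.2440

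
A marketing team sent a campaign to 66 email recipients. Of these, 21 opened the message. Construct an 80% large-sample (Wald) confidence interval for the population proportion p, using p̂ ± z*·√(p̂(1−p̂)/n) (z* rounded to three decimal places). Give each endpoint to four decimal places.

(0.2447, 0.3917)

Sample proportion p̂ = 21/66 = 0.31818.
SE = √(p̂(1−p̂)/n) = √(0.216942/66) = 0.057332.
For 80% confidence, z* = 1.282.
Margin of error: 1.282 × 0.057332 = 0.07350.
Interval: 0.31818 ± 0.07350 → (0.2447, 0.3917).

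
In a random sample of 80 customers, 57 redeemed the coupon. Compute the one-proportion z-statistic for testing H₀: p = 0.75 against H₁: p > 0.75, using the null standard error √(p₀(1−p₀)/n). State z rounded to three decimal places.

z = -0.775

Sample proportion p̂ = 57/80 = 0.71250.
Under H₀, SE = √(p₀(1−p₀)/n) = √(0.75·0.25/80) = √0.002343750 = 0.048412.
z = (0.71250 − 0.75)/0.048412 = -0.03750/0.048412 = -0.775.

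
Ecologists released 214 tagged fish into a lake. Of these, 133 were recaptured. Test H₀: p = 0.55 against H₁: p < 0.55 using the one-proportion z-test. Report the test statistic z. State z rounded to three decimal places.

p̂ = 133/214 = 0.62150.
SE₀ = √(0.55·0.45/214) = 0.034008.
Test statistic: z = 0.07150/0.034008 = 2.102.

z = 2.102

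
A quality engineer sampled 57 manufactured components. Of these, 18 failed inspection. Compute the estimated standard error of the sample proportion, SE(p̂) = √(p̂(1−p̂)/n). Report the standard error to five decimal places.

With x = 18 successes in n = 57, p̂ = 0.31579.
p̂(1−p̂) = 0.216067.
Dividing by n and taking the root: √0.003790649 = 0.06157.

SE = 0.06157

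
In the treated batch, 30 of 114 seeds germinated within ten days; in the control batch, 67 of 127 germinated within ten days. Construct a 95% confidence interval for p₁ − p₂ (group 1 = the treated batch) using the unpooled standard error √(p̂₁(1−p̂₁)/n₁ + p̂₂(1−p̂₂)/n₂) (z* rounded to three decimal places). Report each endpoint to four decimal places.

p̂₁ = 0.26316, p̂₂ = 0.52756, so the observed difference is -0.26440.
SE = √(0.001700928 + 0.001962524) = √0.003663452 = 0.060526.
z* = 1.960 at the 95% level. Margin = 1.960·0.060526 = 0.11863.
So the interval runs from -0.3830 to -0.1458.

(-0.3830, -0.1458)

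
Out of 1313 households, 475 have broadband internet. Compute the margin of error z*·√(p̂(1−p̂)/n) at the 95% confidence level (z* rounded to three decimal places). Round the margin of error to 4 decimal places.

With x = 475 successes in n = 1313, p̂ = 0.36177.
Standard error of p̂: √(0.230892/1313) = √0.000175850 = 0.013261.
For 95% confidence, z* = 1.960.
Margin of error = z*·SE = 1.960 × 0.013261 = 0.0260.

ME = 0.0260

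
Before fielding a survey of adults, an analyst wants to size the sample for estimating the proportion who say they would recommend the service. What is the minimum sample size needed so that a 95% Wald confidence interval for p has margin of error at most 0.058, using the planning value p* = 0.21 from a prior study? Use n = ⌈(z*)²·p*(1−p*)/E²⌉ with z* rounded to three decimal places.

n = 190

The 95% critical value is z* = 1.960.
p*(1−p*) = 0.1659.
Required n before rounding: 3.841600 × 0.1659 / 0.058² = 189.453.
Rounding up, n = 190.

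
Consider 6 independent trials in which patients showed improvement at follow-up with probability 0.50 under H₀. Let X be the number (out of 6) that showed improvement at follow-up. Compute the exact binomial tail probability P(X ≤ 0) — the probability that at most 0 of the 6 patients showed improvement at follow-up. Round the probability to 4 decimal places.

X ~ Binomial(n=6, p=0.50).
P(X ≤ 0) = C(6,0)·0.50^0·0.50^6.
= 0.015625 = 0.0156.

P = 0.0156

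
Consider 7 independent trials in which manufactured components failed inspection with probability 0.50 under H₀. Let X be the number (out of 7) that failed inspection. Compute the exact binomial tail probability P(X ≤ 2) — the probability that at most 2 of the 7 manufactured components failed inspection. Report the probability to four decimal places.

X is binomial with n = 7 and p = 0.50.
P(X ≤ 2) = C(7,0)·0.50^0·0.50^7 + C(7,1)·0.50^1·0.50^6 + C(7,2)·0.50^2·0.50^5.
= 0.007812 + 0.054688 + 0.164062 = 0.2266.

P = 0.2266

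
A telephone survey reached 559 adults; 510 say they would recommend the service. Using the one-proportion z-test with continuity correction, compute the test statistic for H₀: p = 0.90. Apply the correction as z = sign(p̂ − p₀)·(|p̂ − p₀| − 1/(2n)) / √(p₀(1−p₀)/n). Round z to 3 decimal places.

The sample proportion is 510/559 = 0.91234. p̂ − p₀ = 0.012343.
Continuity correction 1/(2n) = 1/1118 = 0.000894.
Corrected numerator: |0.012343| − 0.000894 = 0.011449.
Under H₀, SE = √(p₀(1−p₀)/n) = √(0.90·0.10/559) = √0.000161002 = 0.012689.
z = (+)0.011449/0.012689 = 0.902.

z = 0.902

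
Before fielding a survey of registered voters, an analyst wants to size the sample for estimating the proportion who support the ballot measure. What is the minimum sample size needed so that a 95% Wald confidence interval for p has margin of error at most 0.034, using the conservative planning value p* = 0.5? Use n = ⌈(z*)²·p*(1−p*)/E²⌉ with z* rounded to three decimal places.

z* = 1.960 at the 95% level.
p*(1−p*) = 0.50·0.50 = 0.2500.
Required n before rounding: 3.841600 × 0.2500 / 0.034² = 830.796.
⌈830.796⌉ = 831.

n = 831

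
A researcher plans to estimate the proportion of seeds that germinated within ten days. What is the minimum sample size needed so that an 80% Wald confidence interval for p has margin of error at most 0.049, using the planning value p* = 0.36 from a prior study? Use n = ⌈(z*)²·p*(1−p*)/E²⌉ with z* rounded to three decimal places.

n = 158

For 80% confidence, z* = 1.282.
p*(1−p*) = 0.2304.
(z*)²·p*(1−p*)/E² = 1.643524·0.2304/0.002401 = 157.713.
Rounding up, n = 158.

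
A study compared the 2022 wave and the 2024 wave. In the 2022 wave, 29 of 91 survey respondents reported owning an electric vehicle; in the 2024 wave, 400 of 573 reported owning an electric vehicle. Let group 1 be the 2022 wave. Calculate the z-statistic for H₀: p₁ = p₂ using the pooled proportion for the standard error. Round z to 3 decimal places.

z = -7.031

p̂₁ = 29/91 = 0.31868, p̂₂ = 400/573 = 0.69808.
Pooling: p̂ = 429/664 = 0.64608.
SE = √[p̂(1−p̂)(1/n₁+1/n₂)] = √[0.64608·0.35392·(1/91+1/573)] ≈ 0.053961.
z = -0.37940/0.053961 = -7.031.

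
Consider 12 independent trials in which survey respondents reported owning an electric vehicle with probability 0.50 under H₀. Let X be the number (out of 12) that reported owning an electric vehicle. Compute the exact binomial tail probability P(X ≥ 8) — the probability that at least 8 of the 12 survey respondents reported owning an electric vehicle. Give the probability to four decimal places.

X is binomial with n = 12 and p = 0.50.
P(X ≥ 8) = Σ_{j=8}^{12} C(12,j)·0.50^j·0.50^{12−j}.
= 0.120850 + 0.053711 + 0.016113 + 0.002930 + 0.000244 = 0.1938.

P = 0.1938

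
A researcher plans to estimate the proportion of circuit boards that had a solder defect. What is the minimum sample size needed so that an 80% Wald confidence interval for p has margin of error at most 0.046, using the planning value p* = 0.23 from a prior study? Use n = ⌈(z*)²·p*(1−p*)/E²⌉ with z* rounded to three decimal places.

For 80% confidence, z* = 1.282.
p*(1−p*) = 0.1771.
(z*)²·p*(1−p*)/E² = 1.643524·0.1771/0.002116 = 137.556.
⌈137.556⌉ = 138.

n = 138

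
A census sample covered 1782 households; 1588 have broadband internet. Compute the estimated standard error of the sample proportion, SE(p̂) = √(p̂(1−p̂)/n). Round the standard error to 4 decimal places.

SE = 0.0074

Sample proportion p̂ = 1588/1782 = 0.89113.
p̂(1−p̂) = 0.097017.
SE = √(0.097017/1782) = √0.000054443 = 0.0074.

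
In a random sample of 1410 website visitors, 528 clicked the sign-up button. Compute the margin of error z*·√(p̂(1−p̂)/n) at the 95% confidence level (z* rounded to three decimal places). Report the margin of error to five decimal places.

ME = 0.02526

Sample proportion p̂ = 528/1410 = 0.37447.
SE(p̂) = √(0.37447·0.62553/1410) = 0.012889.
The 95% critical value is z* = 1.960.
ME = 1.960·0.012889 = 0.02526.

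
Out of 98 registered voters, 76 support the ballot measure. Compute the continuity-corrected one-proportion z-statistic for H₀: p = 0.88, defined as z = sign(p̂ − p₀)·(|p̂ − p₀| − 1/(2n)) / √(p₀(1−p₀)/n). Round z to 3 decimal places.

p̂ = 76/98 = 0.77551. p̂ − p₀ = -0.104490.
Continuity correction 1/(2n) = 1/196 = 0.005102.
Corrected numerator: |-0.104490| − 0.005102 = 0.099388.
Under H₀, SE = √(p₀(1−p₀)/n) = √(0.88·0.12/98) = √0.001077551 = 0.032826.
z = (−)0.099388/0.032826 = -3.028.

z = -3.028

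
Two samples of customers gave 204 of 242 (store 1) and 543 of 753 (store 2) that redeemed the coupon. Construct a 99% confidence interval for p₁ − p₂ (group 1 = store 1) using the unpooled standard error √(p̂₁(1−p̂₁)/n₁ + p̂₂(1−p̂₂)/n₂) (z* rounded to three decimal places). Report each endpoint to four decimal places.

p̂₁ = 0.84298, p̂₂ = 0.72112, so the observed difference is 0.12186.
Unpooled SE = √(p̂₁(1−p̂₁)/n₁ + p̂₂(1−p̂₂)/n₂) = √(0.000546975 + 0.000267076) = 0.028532.
For 99% confidence, z* = 2.576. Margin of error = 0.07350.
CI: 0.12186 ± 0.07350 = (0.0484, 0.1954).

(0.0484, 0.1954)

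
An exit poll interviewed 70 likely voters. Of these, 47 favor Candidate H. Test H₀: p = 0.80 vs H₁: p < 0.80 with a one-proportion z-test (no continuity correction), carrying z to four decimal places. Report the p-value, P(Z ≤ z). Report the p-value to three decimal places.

p-value = 0.004

With x = 47 successes in n = 70, p̂ = 0.67143.
Under H₀, SE = √(p₀(1−p₀)/n) = √(0.80·0.20/70) = √0.002285714 = 0.047809.
Test statistic (full precision, shown to 4 dp): z = (47/70 − 0.80)/SE₀ ≈ -2.6893.
p-value = P(Z ≤ z) with z = -2.6893 → 0.004.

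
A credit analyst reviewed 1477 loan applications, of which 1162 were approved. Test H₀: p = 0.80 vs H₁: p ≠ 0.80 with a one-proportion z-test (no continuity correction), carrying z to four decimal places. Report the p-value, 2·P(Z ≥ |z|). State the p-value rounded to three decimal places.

p-value = 0.202

The sample proportion is 1162/1477 = 0.78673.
Null standard error: √(0.80·0.20/1477) = √0.000108328 = 0.010408.
Test statistic (full precision, shown to 4 dp): z = (1162/1477 − 0.80)/SE₀ ≈ -1.2750.
From the standard normal, 2·P(Z ≥ |z|) = 0.202.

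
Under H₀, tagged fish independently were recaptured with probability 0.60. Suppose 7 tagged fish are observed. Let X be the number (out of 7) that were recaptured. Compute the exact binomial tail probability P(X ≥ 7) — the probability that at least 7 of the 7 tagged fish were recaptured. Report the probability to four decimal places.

X is binomial with n = 7 and p = 0.60.
P(X ≥ 7) = C(7,7)·0.60^7·0.40^0.
= 0.027994 = 0.0280.

P = 0.0280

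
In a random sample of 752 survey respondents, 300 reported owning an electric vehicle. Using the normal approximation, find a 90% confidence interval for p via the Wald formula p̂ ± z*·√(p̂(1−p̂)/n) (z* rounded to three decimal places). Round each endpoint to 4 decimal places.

(0.3696, 0.4283)

p̂ = 300/752 = 0.39894.
SE(p̂) = √(0.39894·0.60106/752) = 0.017857.
The 90% critical value is z* = 1.645.
Margin = 1.645·0.017857 = 0.02937.
CI: 0.39894 ± 0.02937 = (0.3696, 0.4283).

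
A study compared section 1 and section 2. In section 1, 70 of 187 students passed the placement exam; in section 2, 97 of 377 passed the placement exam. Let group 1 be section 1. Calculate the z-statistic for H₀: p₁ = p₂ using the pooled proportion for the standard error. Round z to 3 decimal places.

z = 2.866

Sample proportions: p̂₁ = 70/187 = 0.37433 and p̂₂ = 97/377 = 0.25729.
Pooled p̂ = (70+97)/(187+377) = 167/564 = 0.29610.
SE = √[p̂(1−p̂)(1/n₁+1/n₂)] = √[0.29610·0.70390·(1/187+1/377)] ≈ 0.040834.
z = (p̂₁ − p̂₂)/SE = (0.37433 − 0.25729)/0.040834 = 0.11704/0.040834 = 2.866.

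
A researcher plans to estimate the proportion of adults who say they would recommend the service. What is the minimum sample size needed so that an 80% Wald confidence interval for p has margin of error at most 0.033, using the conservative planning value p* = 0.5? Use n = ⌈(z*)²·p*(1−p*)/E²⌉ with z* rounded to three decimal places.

n = 378

For 80% confidence, z* = 1.282.
p*(1−p*) = 0.50·0.50 = 0.2500.
Required n before rounding: 1.643524 × 0.2500 / 0.033² = 377.301.
⌈377.301⌉ = 378.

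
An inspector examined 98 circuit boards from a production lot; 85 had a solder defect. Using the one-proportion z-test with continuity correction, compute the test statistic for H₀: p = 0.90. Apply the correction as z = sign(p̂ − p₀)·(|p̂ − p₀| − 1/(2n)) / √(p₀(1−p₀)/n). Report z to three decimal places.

p̂ = 85/98 = 0.86735. p̂ − p₀ = -0.032653.
1/(2n) = 0.005102.
Corrected numerator: |-0.032653| − 0.005102 = 0.027551.
Under H₀, SE = √(p₀(1−p₀)/n) = √(0.90·0.10/98) = √0.000918367 = 0.030305.
z = (−)0.027551/0.030305 = -0.909.

z = -0.909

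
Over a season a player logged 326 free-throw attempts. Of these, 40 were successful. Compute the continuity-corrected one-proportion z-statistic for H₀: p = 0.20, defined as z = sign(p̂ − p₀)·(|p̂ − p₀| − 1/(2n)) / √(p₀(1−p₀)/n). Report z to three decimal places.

With x = 40 successes in n = 326, p̂ = 0.12270. p̂ − p₀ = -0.077301.
1/(2n) = 0.001534.
Corrected numerator: |-0.077301| − 0.001534 = 0.075767.
Under H₀, SE = √(p₀(1−p₀)/n) = √(0.20·0.80/326) = √0.000490798 = 0.022154.
z = −0.075767/0.022154 = -3.420.

z = -3.420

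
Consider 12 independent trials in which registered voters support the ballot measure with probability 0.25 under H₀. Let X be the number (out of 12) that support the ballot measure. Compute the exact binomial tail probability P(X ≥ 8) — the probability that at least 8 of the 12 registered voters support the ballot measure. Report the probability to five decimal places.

X ~ Binomial(n=12, p=0.25).
P(X ≥ 8) = Σ_{j=8}^{12} C(12,j)·0.25^j·0.75^{12−j}.
= 0.002390 + 0.000354 + 0.000035 + 0.000002 + 0.000000 = 0.00278.

P = 0.00278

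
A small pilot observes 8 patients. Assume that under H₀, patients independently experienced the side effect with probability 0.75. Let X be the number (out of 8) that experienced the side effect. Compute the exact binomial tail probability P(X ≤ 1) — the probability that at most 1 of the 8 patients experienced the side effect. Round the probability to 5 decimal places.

X ~ Binomial(n=8, p=0.75).
P(X ≤ 1) = C(8,0)·0.75^0·0.25^8 + C(8,1)·0.75^1·0.25^7.
= 0.000015 + 0.000366 = 0.00038.

P = 0.00038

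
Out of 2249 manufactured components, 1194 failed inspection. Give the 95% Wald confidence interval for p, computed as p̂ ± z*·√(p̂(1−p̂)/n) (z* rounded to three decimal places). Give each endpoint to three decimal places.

(0.510, 0.552)

p̂ = 1194/2249 = 0.53090.
SE = √(p̂(1−p̂)/n) = √(0.249045/2249) = 0.010523.
For 95% confidence, z* = 1.960.
Margin = 1.960·0.010523 = 0.02063.
Interval: 0.53090 ± 0.02063 → (0.510, 0.552).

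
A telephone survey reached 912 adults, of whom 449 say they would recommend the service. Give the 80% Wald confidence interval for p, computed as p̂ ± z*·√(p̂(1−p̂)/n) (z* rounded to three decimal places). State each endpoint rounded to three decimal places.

p̂ = 449/912 = 0.49232.
SE(p̂) = √(0.49232·0.50768/912) = 0.016555.
For 80% confidence, z* = 1.282.
Margin = 1.282·0.016555 = 0.02122.
Interval: 0.49232 ± 0.02122 → (0.471, 0.514).

(0.471, 0.514)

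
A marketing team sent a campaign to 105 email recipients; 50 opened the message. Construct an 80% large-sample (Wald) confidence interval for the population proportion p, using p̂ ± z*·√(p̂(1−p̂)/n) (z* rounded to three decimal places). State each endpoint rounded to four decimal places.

(0.4137, 0.5387)

The sample proportion is 50/105 = 0.47619.
SE(p̂) = √(0.47619·0.52381/105) = 0.048740.
z* = 1.282 at the 80% level.
Margin of error: 1.282 × 0.048740 = 0.06248.
Interval: 0.47619 ± 0.06248 → (0.4137, 0.5387).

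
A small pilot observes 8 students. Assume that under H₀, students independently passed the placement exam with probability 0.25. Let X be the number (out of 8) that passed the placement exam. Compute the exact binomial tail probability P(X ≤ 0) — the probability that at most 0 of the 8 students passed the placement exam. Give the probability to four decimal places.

P = 0.1001

X ~ Binomial(n=8, p=0.25).
P(X ≤ 0) = C(8,0)·0.25^0·0.75^8.
= 0.100113 = 0.1001.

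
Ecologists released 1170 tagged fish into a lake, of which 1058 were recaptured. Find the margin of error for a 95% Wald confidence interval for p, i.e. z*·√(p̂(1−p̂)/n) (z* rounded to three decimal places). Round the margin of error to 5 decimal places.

The sample proportion is 1058/1170 = 0.90427.
SE(p̂) = √(0.90427·0.09573/1170) = 0.008601.
The 95% critical value is z* = 1.960.
So ME = 0.01686.

ME = 0.01686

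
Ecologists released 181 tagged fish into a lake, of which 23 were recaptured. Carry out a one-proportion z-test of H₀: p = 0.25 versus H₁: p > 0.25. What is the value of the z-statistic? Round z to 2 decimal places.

z = -3.82

p̂ = 23/181 = 0.12707.
SE₀ = √(0.25·0.75/181) = 0.032186.
z = (p̂ − p₀)/SE = (0.12707 − 0.25)/0.032186 = -3.82.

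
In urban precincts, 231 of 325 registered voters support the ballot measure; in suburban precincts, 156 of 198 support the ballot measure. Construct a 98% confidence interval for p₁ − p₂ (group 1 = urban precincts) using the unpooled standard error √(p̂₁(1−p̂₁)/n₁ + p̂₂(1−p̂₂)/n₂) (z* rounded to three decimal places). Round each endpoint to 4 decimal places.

(-0.1665, 0.0123)

p̂₁ = 231/325 = 0.71077, p̂₂ = 156/198 = 0.78788; p̂₁ − p̂₂ = -0.07711.
Unpooled SE = √(p̂₁(1−p̂₁)/n₁ + p̂₂(1−p̂₂)/n₂) = √(0.000632543 + 0.000844070) = 0.038427.
For 98% confidence, z* = 2.326. Margin = 2.326·0.038427 = 0.08938.
So the interval runs from -0.1665 to 0.0123.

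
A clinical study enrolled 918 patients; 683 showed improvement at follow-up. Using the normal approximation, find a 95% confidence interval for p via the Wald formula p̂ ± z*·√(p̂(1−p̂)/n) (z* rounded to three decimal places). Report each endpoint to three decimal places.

With x = 683 successes in n = 918, p̂ = 0.74401.
SE = √(p̂(1−p̂)/n) = √(0.190460/918) = 0.014404.
z* = 1.960 at the 95% level.
Margin = 1.960·0.014404 = 0.02823.
So the interval runs from 0.716 to 0.772.

(0.716, 0.772)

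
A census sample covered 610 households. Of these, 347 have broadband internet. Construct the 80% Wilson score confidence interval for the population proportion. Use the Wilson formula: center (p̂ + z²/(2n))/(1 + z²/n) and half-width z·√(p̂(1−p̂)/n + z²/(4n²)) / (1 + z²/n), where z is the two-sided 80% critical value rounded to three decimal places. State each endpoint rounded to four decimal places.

p̂ = 347/610 = 0.56885; z = 1.282, so z² = 1.643524.
1 + z²/n = 1.002694.
Center = (0.56885 + 0.001347)/1.002694 = 0.56867.
Radicand: p̂(1−p̂)/n + z²/(4n²) = 0.000402064 + 0.000001104 = 0.000403168.
Half-width = 1.282·√0.000403168/1.002694 = 0.02567.
CI: 0.56867 ± 0.02567 = (0.5430, 0.5943).

(0.5430, 0.5943)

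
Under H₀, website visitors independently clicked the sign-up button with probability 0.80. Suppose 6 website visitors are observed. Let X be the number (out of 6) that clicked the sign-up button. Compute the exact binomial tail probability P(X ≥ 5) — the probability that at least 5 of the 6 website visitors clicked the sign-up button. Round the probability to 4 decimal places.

P = 0.6554

X is binomial with n = 6 and p = 0.80.
P(X ≥ 5) = C(6,5)·0.80^5·0.20^1 + C(6,6)·0.80^6·0.20^0.
= 0.393216 + 0.262144 = 0.6554.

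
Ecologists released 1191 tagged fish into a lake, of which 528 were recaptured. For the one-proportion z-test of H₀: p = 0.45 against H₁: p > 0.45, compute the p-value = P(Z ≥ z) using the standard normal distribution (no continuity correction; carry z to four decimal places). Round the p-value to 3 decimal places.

p-value = 0.678

Sample proportion p̂ = 528/1191 = 0.44332.
SE₀ = √(0.45·0.55/1191) = 0.014416.
Test statistic (full precision, shown to 4 dp): z = (528/1191 − 0.45)/SE₀ ≈ -0.4630.
From the standard normal, P(Z ≥ z) = 0.678.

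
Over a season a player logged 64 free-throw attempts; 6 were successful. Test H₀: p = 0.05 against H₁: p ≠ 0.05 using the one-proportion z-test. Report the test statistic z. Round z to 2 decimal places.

The sample proportion is 6/64 = 0.09375.
Under H₀, SE = √(p₀(1−p₀)/n) = √(0.05·0.95/64) = √0.000742188 = 0.027243.
Test statistic: z = 0.04375/0.027243 = 1.61.

z = 1.61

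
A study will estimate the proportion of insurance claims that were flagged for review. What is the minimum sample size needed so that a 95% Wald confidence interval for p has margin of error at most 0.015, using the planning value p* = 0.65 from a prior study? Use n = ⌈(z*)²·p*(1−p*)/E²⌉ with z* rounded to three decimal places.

The 95% critical value is z* = 1.960.
p*(1−p*) = 0.65·0.35 = 0.2275.
(z*)²·p*(1−p*)/E² = 3.841600·0.2275/0.000225 = 3884.284.
Rounding up, n = 3885.

n = 3885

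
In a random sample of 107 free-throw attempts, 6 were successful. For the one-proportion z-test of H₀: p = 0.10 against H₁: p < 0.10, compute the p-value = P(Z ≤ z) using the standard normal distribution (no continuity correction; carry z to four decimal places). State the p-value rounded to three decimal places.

p-value = 0.065

With x = 6 successes in n = 107, p̂ = 0.05607.
Under H₀, SE = √(p₀(1−p₀)/n) = √(0.10·0.90/107) = √0.000841121 = 0.029002.
z = (p̂ − p₀)/SE = (6/107 − 0.10)/0.029002 ≈ -1.5146.
From the standard normal, P(Z ≤ z) = 0.065.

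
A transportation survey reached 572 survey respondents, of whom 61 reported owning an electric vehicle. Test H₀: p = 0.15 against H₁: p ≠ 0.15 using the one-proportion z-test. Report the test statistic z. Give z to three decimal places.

With x = 61 successes in n = 572, p̂ = 0.10664.
Null standard error: √(0.15·0.85/572) = √0.000222902 = 0.014930.
z = (0.10664 − 0.15)/0.014930 = -0.04336/0.014930 = -2.904.

z = -2.904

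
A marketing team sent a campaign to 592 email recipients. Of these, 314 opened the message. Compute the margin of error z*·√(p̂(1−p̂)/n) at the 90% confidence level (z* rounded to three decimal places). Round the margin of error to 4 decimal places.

Sample proportion p̂ = 314/592 = 0.53041.
Standard error of p̂: √(0.249076/592) = √0.000420736 = 0.020512.
For 90% confidence, z* = 1.645.
Margin of error = z*·SE = 1.645 × 0.020512 = 0.0337.

ME = 0.0337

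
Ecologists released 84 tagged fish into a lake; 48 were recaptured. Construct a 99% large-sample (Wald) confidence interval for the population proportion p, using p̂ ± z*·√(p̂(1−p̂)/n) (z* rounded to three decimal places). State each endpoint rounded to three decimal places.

With x = 48 successes in n = 84, p̂ = 0.57143.
Standard error of p̂: √(0.244898/84) = √0.002915452 = 0.053995.
For 99% confidence, z* = 2.576.
Margin of error: 2.576 × 0.053995 = 0.13909.
Interval: 0.57143 ± 0.13909 → (0.432, 0.711).

(0.432, 0.711)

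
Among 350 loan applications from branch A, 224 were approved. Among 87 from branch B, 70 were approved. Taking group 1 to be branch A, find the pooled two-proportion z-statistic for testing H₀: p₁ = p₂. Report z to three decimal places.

p̂₁ = 224/350 = 0.64000, p̂₂ = 70/87 = 0.80460.
Pooling: p̂ = 294/437 = 0.67277.
SE = √[p̂(1−p̂)(1/n₁+1/n₂)] = √[0.67277·0.32723·(1/350+1/87)] ≈ 0.056209.
z = -0.16460/0.056209 = -2.928.

z = -2.928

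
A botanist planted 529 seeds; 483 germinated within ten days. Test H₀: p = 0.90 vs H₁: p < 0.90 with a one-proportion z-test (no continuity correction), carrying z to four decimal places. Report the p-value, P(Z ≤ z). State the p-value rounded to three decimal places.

p-value = 0.841

Sample proportion p̂ = 483/529 = 0.91304.
SE₀ = √(0.90·0.10/529) = 0.013043.
z = (p̂ − p₀)/SE = (483/529 − 0.90)/0.013043 ≈ 1.0000.
From the standard normal, P(Z ≤ z) = 0.841.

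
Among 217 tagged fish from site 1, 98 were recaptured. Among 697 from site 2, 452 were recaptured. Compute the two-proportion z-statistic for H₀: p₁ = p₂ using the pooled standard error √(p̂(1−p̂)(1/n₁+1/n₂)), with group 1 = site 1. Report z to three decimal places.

z = -5.174

p̂₁ = 98/217 = 0.45161, p̂₂ = 452/697 = 0.64849.
Pooled p̂ = (98+452)/(217+697) = 550/914 = 0.60175.
Pooled SE = √[0.2396468·0.00604302] ≈ 0.038055.
z = -0.19688/0.038055 = -5.174.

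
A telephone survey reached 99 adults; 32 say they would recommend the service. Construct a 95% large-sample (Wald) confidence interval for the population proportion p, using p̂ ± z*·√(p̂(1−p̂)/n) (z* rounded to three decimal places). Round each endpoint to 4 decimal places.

The sample proportion is 32/99 = 0.32323.
SE(p̂) = √(0.32323·0.67677/99) = 0.047007.
For 95% confidence, z* = 1.960.
Margin of error: 1.960 × 0.047007 = 0.09213.
CI: 0.32323 ± 0.09213 = (0.2311, 0.4154).

(0.2311, 0.4154)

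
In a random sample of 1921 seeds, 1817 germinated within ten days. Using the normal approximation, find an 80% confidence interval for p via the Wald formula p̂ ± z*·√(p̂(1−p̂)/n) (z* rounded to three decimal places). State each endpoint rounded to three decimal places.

(0.939, 0.952)

p̂ = 1817/1921 = 0.94586.
Standard error of p̂: √(0.051207/1921) = √0.000026657 = 0.005163.
For 80% confidence, z* = 1.282.
Margin = 1.282·0.005163 = 0.00662.
CI: 0.94586 ± 0.00662 = (0.939, 0.952).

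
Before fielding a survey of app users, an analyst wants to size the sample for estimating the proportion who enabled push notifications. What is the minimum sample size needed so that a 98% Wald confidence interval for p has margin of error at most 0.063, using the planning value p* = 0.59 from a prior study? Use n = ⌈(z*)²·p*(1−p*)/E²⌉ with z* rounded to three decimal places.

n = 330

z* = 2.326 at the 98% level.
p*(1−p*) = 0.59·0.41 = 0.2419.
(z*)²·p*(1−p*)/E² = 5.410276·0.2419/0.003969 = 329.742.
Rounding up, n = 330.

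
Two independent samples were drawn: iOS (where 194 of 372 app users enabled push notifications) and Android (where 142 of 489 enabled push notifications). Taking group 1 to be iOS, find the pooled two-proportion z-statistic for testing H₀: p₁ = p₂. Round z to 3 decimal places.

z = 6.887

Sample proportions: p̂₁ = 194/372 = 0.52151 and p̂₂ = 142/489 = 0.29039.
Pooling: p̂ = 336/861 = 0.39024.
Pooled SE = √[0.2379536·0.00473316] ≈ 0.033560.
z = (p̂₁ − p̂₂)/SE = (0.52151 − 0.29039)/0.033560 = 0.23112/0.033560 = 6.887.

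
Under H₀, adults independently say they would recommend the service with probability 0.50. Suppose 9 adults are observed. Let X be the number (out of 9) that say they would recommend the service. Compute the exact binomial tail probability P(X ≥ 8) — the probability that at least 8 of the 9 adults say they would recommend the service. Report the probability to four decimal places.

X ~ Binomial(n=9, p=0.50).
P(X ≥ 8) = C(9,8)·0.50^8·0.50^1 + C(9,9)·0.50^9·0.50^0.
= 0.017578 + 0.001953 = 0.0195.

P = 0.0195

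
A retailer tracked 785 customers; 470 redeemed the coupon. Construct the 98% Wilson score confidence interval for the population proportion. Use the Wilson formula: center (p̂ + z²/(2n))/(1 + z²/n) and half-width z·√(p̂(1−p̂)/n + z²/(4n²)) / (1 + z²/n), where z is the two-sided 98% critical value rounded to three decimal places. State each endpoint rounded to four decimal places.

Here p̂ = 470/785 = 0.59873 and z = 2.326 (z² = 5.410276).
Denominator 1 + z²/n = 1 + 5.410276/785 = 1.006892.
Adjusted center: (0.59873 + z²/(2n))/1.006892 = 0.59805.
Radicand: p̂(1−p̂)/n + z²/(4n²) = 0.000306055 + 0.000002195 = 0.000308250.
Half-width = 2.326·√0.000308250/1.006892 = 0.04056.
CI: 0.59805 ± 0.04056 = (0.5575, 0.6386).

(0.5575, 0.6386)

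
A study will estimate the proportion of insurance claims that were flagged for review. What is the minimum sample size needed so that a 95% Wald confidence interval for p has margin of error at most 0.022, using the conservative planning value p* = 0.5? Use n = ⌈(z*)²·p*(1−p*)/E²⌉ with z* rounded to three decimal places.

z* = 1.960 at the 95% level.
p*(1−p*) = 0.50·0.50 = 0.2500.
Required n before rounding: 3.841600 × 0.2500 / 0.022² = 1984.298.
Rounding up, n = 1985.

n = 1985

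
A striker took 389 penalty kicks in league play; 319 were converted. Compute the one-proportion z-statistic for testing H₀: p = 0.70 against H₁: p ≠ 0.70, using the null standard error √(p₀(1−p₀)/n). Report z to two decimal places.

p̂ = 319/389 = 0.82005.
Null standard error: √(0.70·0.30/389) = √0.000539846 = 0.023235.
z = (p̂ − p₀)/SE = (0.82005 − 0.70)/0.023235 = 5.17.

z = 5.17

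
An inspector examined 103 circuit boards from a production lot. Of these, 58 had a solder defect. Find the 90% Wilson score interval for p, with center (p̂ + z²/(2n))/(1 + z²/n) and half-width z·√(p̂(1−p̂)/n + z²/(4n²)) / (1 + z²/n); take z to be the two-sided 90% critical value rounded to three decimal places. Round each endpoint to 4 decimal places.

(0.4821, 0.6409)

p̂ = 58/103 = 0.56311; z = 1.645, so z² = 2.706025.
1 + z²/n = 1.026272.
Center = (0.56311 + 0.013136)/1.026272 = 0.56149.
Radicand: p̂(1−p̂)/n + z²/(4n²) = 0.002388520 + 0.000063767 = 0.002452287.
Half-width = z·√(radicand)/denom = 1.645·0.049521/1.026272 = 0.07938.
CI: 0.56149 ± 0.07938 = (0.4821, 0.6409).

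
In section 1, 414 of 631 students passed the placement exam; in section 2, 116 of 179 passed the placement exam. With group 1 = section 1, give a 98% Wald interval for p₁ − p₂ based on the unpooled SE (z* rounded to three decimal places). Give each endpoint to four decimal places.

(-0.0859, 0.1020)

p̂₁ = 0.65610, p̂₂ = 0.64804, so the observed difference is 0.00806.
Unpooled SE = √(p̂₁(1−p̂₁)/n₁ + p̂₂(1−p̂₂)/n₂) = √(0.000357579 + 0.001274205) = 0.040395.
The 98% critical value is z* = 2.326. Margin of error = 0.09396.
CI: 0.00806 ± 0.09396 = (-0.0859, 0.1020).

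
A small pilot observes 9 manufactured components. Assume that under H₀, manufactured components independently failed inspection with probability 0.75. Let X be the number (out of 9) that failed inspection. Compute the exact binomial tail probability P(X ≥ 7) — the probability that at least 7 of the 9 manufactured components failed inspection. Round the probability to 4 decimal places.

X is binomial with n = 9 and p = 0.75.
P(X ≥ 7) = C(9,7)·0.75^7·0.25^2 + C(9,8)·0.75^8·0.25^1 + C(9,9)·0.75^9·0.25^0.
= 0.300339 + 0.225254 + 0.075085 = 0.6007.

P = 0.6007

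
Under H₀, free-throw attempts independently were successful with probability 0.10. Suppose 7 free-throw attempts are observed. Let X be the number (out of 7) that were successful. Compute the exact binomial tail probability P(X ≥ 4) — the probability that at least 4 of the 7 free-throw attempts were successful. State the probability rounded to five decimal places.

X is binomial with n = 7 and p = 0.10.
P(X ≥ 4) = C(7,4)·0.10^4·0.90^3 + C(7,5)·0.10^5·0.90^2 + C(7,6)·0.10^6·0.90^1 + C(7,7)·0.10^7·0.90^0.
= 0.002552 + 0.000170 + 0.000006 + 0.000000 = 0.00273.

P = 0.00273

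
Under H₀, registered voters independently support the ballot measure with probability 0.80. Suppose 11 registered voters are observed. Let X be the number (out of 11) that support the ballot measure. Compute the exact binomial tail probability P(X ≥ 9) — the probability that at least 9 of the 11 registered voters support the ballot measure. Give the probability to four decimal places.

P = 0.6174

X is binomial with n = 11 and p = 0.80.
P(X ≥ 9) = C(11,9)·0.80^9·0.20^2 + C(11,10)·0.80^10·0.20^1 + C(11,11)·0.80^11·0.20^0.
= 0.295279 + 0.236223 + 0.085899 = 0.6174.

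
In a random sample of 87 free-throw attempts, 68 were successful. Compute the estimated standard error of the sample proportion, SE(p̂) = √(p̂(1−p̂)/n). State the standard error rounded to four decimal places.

SE = 0.0443

p̂ = 68/87 = 0.78161.
p̂(1−p̂) = 0.78161·0.21839 = 0.170696.
SE = √(0.170696/87) = √0.001962023 = 0.0443.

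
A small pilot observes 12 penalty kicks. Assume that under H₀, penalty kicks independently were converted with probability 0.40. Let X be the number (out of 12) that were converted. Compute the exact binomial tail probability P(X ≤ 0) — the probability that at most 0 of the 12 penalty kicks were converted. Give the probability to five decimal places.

X ~ Binomial(n=12, p=0.40).
P(X ≤ 0) = C(12,0)·0.40^0·0.60^12.
= 0.002177 = 0.00218.

P = 0.00218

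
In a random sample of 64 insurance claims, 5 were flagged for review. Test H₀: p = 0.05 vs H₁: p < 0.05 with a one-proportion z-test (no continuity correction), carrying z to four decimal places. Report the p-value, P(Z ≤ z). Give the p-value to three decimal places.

Sample proportion p̂ = 5/64 = 0.07812.
Null standard error: √(0.05·0.95/64) = √0.000742188 = 0.027243.
Test statistic (full precision, shown to 4 dp): z = (5/64 − 0.05)/SE₀ ≈ 1.0324.
From the standard normal, P(Z ≤ z) = 0.849.

p-value = 0.849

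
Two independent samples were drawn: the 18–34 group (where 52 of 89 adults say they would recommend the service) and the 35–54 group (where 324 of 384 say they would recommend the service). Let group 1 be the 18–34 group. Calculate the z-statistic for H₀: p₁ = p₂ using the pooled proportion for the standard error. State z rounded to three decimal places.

z = -5.463

Sample proportions: p̂₁ = 52/89 = 0.58427 and p̂₂ = 324/384 = 0.84375.
Pooled p̂ = (52+324)/(89+384) = 376/473 = 0.79493.
SE = √[p̂(1−p̂)(1/n₁+1/n₂)] = √[0.79493·0.20507·(1/89+1/384)] ≈ 0.047499.
z = (p̂₁ − p̂₂)/SE = (0.58427 − 0.84375)/0.047499 = -0.25948/0.047499 = -5.463.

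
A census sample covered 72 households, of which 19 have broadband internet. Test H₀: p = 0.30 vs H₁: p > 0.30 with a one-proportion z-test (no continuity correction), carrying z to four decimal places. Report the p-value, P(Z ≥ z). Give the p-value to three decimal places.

p-value = 0.748

p̂ = 19/72 = 0.26389.
Under H₀, SE = √(p₀(1−p₀)/n) = √(0.30·0.70/72) = √0.002916667 = 0.054006.
z = (p̂ − p₀)/SE = (19/72 − 0.30)/0.054006 ≈ -0.6686.
From the standard normal, P(Z ≥ z) = 0.748.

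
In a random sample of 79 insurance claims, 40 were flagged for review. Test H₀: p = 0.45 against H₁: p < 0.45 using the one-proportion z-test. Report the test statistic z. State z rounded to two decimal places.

The sample proportion is 40/79 = 0.50633.
Under H₀, SE = √(p₀(1−p₀)/n) = √(0.45·0.55/79) = √0.003132911 = 0.055972.
z = (0.50633 − 0.45)/0.055972 = 0.05633/0.055972 = 1.01.

z = 1.01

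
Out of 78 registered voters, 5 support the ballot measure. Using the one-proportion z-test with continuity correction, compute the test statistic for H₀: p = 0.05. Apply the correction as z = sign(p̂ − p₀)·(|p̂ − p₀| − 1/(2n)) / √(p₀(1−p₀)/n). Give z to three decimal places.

z = 0.312

The sample proportion is 5/78 = 0.06410. p̂ − p₀ = 0.014103.
1/(2n) = 0.006410.
Corrected numerator: |0.014103| − 0.006410 = 0.007693.
Null standard error: √(0.05·0.95/78) = √0.000608974 = 0.024677.
z = (+)0.007693/0.024677 = 0.312.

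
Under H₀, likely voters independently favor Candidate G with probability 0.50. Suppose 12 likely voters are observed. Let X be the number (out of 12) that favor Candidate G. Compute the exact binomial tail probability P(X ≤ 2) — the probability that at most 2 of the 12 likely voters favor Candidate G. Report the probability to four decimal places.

X is binomial with n = 12 and p = 0.50.
P(X ≤ 2) = C(12,0)·0.50^0·0.50^12 + C(12,1)·0.50^1·0.50^11 + C(12,2)·0.50^2·0.50^10.
= 0.000244 + 0.002930 + 0.016113 = 0.0193.

P = 0.0193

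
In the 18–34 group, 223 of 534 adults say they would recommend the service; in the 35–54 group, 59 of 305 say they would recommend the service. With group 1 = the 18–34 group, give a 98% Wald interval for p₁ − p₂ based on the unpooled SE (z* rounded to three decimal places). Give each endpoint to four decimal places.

p̂₁ = 223/534 = 0.41760, p̂₂ = 59/305 = 0.19344; p̂₁ − p̂₂ = 0.22416.
SE = √(0.000455451 + 0.000511549) = √0.000967000 = 0.031097.
z* = 2.326 at the 98% level. Margin = 2.326·0.031097 = 0.07233.
So the interval runs from 0.1518 to 0.2965.

(0.1518, 0.2965)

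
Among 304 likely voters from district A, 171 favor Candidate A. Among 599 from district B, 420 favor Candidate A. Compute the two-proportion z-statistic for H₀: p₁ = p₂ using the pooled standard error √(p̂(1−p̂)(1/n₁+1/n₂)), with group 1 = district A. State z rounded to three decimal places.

Sample proportions: p̂₁ = 171/304 = 0.56250 and p̂₂ = 420/599 = 0.70117.
Pooling: p̂ = 591/903 = 0.65449.
SE = √[p̂(1−p̂)(1/n₁+1/n₂)] = √[0.65449·0.34551·(1/304+1/599)] ≈ 0.033487.
z = (p̂₁ − p̂₂)/SE = (0.56250 − 0.70117)/0.033487 = -0.13867/0.033487 = -4.141.

z = -4.141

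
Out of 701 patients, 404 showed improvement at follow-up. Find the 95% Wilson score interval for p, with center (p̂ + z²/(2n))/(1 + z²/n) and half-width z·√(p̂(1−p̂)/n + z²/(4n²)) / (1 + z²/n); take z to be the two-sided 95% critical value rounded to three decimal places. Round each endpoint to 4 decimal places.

Here p̂ = 404/701 = 0.57632 and z = 1.960 (z² = 3.841600).
1 + z²/n = 1.005480.
Adjusted center: (0.57632 + z²/(2n))/1.005480 = 0.57590.
Radicand: p̂(1−p̂)/n + z²/(4n²) = 0.000348324 + 0.000001954 = 0.000350278.
Half-width = z·√(radicand)/denom = 1.960·0.018716/1.005480 = 0.03648.
So the interval runs from 0.5394 to 0.6124.

(0.5394, 0.6124)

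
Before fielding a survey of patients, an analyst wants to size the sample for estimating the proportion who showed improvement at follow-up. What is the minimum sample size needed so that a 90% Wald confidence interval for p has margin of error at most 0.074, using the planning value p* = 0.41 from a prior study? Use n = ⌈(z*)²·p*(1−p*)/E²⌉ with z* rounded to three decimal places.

For 90% confidence, z* = 1.645.
p*(1−p*) = 0.41·0.59 = 0.2419.
(z*)²·p*(1−p*)/E² = 2.706025·0.2419/0.005476 = 119.538.
Rounding up, n = 120.

n = 120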